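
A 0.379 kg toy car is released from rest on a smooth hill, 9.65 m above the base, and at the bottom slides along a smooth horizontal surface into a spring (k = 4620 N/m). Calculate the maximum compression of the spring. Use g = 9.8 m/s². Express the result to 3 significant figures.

x = 0.125 m

At max compression the car is momentarily at rest: mgh = ½kx²
x = √(2mgh/k) = √(2 × 0.379 × 9.8 × 9.65 / 4620) = 0.1246 m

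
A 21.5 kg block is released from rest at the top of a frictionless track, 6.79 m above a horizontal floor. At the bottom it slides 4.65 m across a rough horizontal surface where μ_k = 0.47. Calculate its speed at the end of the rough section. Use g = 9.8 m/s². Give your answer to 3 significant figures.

Applying the work–energy principle:
mgh = ½mv² + μ_k m g d
W_f = μ_k mg d = (0.47)(21.5)(9.8)(4.65) = 460.5 J
½mv² = mgh − W_f = 1430.7 − 460.5 = 970.17 J
v = √(2 × 970.17/21.5) = 9.500 m/s

v = 9.50 m/s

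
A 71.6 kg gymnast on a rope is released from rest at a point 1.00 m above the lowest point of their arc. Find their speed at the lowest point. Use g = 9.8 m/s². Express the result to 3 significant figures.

v = 4.43 m/s

Energy conservation between the two points: mgh = ½mv²
The mass cancels from both sides.
v = √(2gh) = √(2 × 9.8 × 1.00) = √19.600 = 4.427 m/s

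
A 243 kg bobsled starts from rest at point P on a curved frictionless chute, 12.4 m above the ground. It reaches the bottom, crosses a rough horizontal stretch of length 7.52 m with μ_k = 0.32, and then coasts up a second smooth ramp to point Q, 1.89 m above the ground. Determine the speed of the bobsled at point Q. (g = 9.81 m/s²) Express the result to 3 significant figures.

Energy at P: mgh₁ = (243)(9.81)(12.4) = 29559 J
Friction loss: W_f = μ_k mg d = 5736 J
At Q: ½mv² + mgh₂ = mgh₁ − W_f
½mv² = 29559 − 5736 − 4505.4 = 19318 J
v = √(2 × 19318/243) = 12.61 m/s

v = 12.6 m/s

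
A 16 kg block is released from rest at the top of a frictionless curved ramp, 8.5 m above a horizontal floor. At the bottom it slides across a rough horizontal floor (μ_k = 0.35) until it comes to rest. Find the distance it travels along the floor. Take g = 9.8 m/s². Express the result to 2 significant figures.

Energy at the top = energy at the end + work done against friction:
At rest all PE has been dissipated by friction: mgh = μ_k m g d
d = h/μ_k = 8.5/0.35 = 24.29 m

d = 24 m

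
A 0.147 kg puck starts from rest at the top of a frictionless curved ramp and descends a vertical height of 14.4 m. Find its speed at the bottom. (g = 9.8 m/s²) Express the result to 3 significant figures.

By conservation of mechanical energy, mgh = ½mv²
The mass cancels from both sides.
v = √(2gh) = √(2 × 9.8 × 14.4) = √282.24 = 16.80 m/s

v = 16.8 m/s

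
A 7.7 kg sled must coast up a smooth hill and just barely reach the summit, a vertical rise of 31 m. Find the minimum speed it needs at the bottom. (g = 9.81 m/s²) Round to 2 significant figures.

At the top it is momentarily at rest, so all KE converts to PE: ½mv² = mgh
v = √(2gh) = √(2 × 9.81 × 31) = 24.66 m/s

v = 25 m/s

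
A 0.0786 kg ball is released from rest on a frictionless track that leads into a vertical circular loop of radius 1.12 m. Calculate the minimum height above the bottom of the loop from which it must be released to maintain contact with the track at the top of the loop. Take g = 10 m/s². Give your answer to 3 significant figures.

At the top, for minimum speed gravity alone supplies the centripetal force: mg = mv_top²/r ⇒ v_top² = gr = 11.20 m²/s²
Energy conservation from release height h to the top (height 2r): mgh = ½mv_top² + mg(2r)
h = v_top²/(2g) + 2r = r/2 + 2r = 5r/2 = 2.800 m

h = 2.80 m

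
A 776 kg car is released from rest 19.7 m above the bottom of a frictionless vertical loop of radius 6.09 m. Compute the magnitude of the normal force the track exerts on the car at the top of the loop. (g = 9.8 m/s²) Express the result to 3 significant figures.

N = 11200 N

Energy from release to top (height 2r): mgh = ½mv_top² + mg(2r)
v_top² = 2g(h − 2r) = 2(9.8)(19.7 − 12.18) = 147.39 m²/s²
At the top, both N and weight point toward the centre: N + mg = mv_top²/r
N = m(v_top²/r − g) = 776(147.39/6.09 − 9.8) = 11176 N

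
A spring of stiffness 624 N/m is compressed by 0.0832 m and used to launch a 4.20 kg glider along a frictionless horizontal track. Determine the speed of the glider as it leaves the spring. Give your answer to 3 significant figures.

v = 1.01 m/s

The glider leaves the spring when the spring is at natural length, so ½kx² = ½mv²
v = x√(k/m) = 0.0832 × √(624/4.20) = 1.014 m/s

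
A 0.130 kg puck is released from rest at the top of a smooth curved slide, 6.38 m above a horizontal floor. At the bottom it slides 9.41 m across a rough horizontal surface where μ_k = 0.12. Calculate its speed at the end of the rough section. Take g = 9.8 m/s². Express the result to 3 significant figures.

v = 10.1 m/s

Energy bookkeeping (friction removes W_f = μ_k N d):
mgh = ½mv² + μ_k m g d
W_f = μ_k mg d = (0.12)(0.130)(9.8)(9.41) = 1.439 J
½mv² = mgh − W_f = 8.1281 − 1.439 = 6.6895 J
v = √(2 × 6.6895/0.130) = 10.14 m/s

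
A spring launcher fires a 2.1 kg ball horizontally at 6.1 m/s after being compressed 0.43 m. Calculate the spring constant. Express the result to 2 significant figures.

k = 420 N/m

Spring PE at full compression equals KE at release: ½kx² = ½mv²
k = mv²/x² = (2.1)(6.1)²/(0.43)² = 422.6 N/m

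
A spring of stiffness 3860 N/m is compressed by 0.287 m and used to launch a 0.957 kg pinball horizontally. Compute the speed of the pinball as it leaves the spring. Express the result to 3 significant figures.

The pinball leaves the spring when the spring is at natural length, so ½kx² = ½mv²
v = x√(k/m) = 0.287 × √(3860/0.957) = 18.23 m/s

v = 18.2 m/s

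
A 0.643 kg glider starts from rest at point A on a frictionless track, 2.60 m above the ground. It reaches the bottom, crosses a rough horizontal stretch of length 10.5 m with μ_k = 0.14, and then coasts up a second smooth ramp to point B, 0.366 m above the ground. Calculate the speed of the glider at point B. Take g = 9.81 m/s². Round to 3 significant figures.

v = 3.87 m/s

Energy at A: mgh₁ = (0.643)(9.81)(2.60) = 16.400 J
Friction loss: W_f = μ_k mg d = 9.273 J
At B: ½mv² + mgh₂ = mgh₁ − W_f
½mv² = 16.400 − 9.273 − 2.3087 = 4.8192 J
v = √(2 × 4.8192/0.643) = 3.872 m/s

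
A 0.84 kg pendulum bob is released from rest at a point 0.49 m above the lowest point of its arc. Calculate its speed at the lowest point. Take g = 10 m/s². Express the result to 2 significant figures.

v = 3.1 m/s

Energy conservation between the two points: mgh = ½mv²
v = √(2gh) = √(2 × 10 × 0.49) = √9.8000 = 3.130 m/s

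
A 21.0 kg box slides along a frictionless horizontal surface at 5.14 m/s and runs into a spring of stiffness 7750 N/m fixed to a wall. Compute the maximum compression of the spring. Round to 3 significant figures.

x = 0.268 m

All KE is stored as spring PE at maximum compression: ½mv² = ½kx²
x = v√(m/k) = 5.14 × √(21.0/7750) = 0.2676 m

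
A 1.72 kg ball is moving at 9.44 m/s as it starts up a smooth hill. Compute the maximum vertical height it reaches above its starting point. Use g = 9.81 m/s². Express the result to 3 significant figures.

By energy conservation, ½mv² = mgh
h = v²/(2g) = 9.44²/(2 × 9.81) = 4.542 m

h = 4.54 m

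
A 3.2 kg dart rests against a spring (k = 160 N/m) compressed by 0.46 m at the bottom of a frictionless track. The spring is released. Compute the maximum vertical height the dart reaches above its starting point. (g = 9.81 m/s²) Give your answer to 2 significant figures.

Energy conservation from release to the highest point: ½kx² = mgh
h = kx²/(2mg) = (160)(0.46)²/(2 × 3.2 × 9.81) = 0.5392 m

h = 0.54 m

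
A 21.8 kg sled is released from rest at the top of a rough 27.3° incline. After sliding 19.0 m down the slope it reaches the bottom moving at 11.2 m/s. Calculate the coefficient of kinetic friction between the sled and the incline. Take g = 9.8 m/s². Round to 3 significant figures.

Energy balance down the incline: mg L sinθ − ½mv² = μ_k (mg cosθ) L
mgL sinθ = 1861.7 J; ½mv² = 1367.3 J
W_f = 1861.7 − 1367.3 = 494.4 J
μ_k = W_f/(mg cosθ · L) = 494.4/(189.8 × 19.0) = 0.1371

μ_k = 0.137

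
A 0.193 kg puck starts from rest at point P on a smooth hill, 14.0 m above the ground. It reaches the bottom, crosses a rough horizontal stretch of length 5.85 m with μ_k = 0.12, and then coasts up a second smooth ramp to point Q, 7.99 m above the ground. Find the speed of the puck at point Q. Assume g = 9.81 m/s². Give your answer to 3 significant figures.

Energy at P: mgh₁ = (0.193)(9.81)(14.0) = 26.507 J
Friction loss: W_f = μ_k mg d = 1.329 J
At Q: ½mv² + mgh₂ = mgh₁ − W_f
½mv² = 26.507 − 1.329 − 15.128 = 10.050 J
v = √(2 × 10.050/0.193) = 10.21 m/s

v = 10.2 m/s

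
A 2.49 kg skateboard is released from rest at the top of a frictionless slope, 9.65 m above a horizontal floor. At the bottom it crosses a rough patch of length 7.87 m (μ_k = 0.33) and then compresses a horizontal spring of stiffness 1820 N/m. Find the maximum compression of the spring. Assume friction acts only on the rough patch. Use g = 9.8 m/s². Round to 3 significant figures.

Initial energy: E₁ = mgh = (2.49)(9.8)(9.65) = 235.48 J
Friction removes W_f = μ_k mg d = (0.33)(2.49)(9.8)(7.87) = 63.37 J
Energy reaching the spring: E = 235.48 − 63.37 = 172.10 J
At max compression ½kx² = E ⇒ x = √(2E/k) = √(2 × 172.10/1820) = 0.4349 m

x = 0.435 m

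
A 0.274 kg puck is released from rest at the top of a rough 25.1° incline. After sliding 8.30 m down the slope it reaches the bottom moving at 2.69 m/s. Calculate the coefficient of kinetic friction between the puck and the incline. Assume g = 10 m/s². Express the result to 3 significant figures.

Energy balance down the incline: mg L sinθ − ½mv² = μ_k (mg cosθ) L
mgL sinθ = 9.6471 J; ½mv² = 0.99135 J
W_f = 9.6471 − 0.99135 = 8.656 J
μ_k = W_f/(mg cosθ · L) = 8.656/(2.481 × 8.30) = 0.4203

μ_k = 0.420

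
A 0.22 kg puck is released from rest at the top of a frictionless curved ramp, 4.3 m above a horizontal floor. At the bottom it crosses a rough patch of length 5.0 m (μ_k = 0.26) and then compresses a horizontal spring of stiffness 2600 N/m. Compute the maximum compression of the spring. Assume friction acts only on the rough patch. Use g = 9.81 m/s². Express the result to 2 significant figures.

Initial energy: E₁ = mgh = (0.22)(9.81)(4.3) = 9.2803 J
Friction removes W_f = μ_k mg d = (0.26)(0.22)(9.81)(5.0) = 2.806 J
Energy reaching the spring: E = 9.2803 − 2.806 = 6.4746 J
At max compression ½kx² = E ⇒ x = √(2E/k) = √(2 × 6.4746/2600) = 0.07057 m

x = 0.071 m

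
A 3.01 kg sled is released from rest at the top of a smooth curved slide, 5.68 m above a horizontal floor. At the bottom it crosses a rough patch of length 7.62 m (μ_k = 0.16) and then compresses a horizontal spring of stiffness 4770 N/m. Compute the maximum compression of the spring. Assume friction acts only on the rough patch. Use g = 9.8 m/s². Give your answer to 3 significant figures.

x = 0.235 m

Initial energy: E₁ = mgh = (3.01)(9.8)(5.68) = 167.55 J
Friction removes W_f = μ_k mg d = (0.16)(3.01)(9.8)(7.62) = 35.96 J
Energy reaching the spring: E = 167.55 − 35.96 = 131.58 J
At max compression ½kx² = E ⇒ x = √(2E/k) = √(2 × 131.58/4770) = 0.2349 m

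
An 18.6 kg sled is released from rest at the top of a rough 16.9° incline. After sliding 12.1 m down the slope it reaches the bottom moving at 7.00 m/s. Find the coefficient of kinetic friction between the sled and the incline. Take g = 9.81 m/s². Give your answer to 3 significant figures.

mgh = ½mv² + μ_k (mg cosθ) L, with h = L sinθ
mgL sinθ = 641.82 J; ½mv² = 455.70 J
W_f = 641.82 − 455.70 = 186.1 J
μ_k = W_f/(mg cosθ · L) = 186.1/(174.6 × 12.1) = 0.08811

μ_k = 0.0881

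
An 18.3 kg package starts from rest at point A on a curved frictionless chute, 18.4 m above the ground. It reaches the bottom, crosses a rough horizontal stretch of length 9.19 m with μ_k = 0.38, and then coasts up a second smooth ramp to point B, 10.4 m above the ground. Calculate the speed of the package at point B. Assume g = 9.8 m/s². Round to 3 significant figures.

v = 9.40 m/s

Energy at A: mgh₁ = (18.3)(9.8)(18.4) = 3299.9 J
Friction loss: W_f = μ_k mg d = 626.3 J
At B: ½mv² + mgh₂ = mgh₁ − W_f
½mv² = 3299.9 − 626.3 − 1865.1 = 808.43 J
v = √(2 × 808.43/18.3) = 9.400 m/s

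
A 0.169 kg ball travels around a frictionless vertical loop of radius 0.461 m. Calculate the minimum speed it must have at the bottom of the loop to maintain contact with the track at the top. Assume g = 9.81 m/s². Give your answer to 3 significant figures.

v = 4.76 m/s

At the top: mg = mv_top²/r ⇒ v_top² = gr = 4.522 m²/s²
Energy from bottom to top (height 2r): ½mv_bot² = ½mv_top² + mg(2r)
v_bot² = gr + 4gr = 5gr = 22.61
v_bot = √(5gr) = 4.755 m/s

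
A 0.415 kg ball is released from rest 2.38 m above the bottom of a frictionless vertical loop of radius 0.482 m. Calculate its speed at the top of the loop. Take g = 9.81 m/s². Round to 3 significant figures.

Energy conservation: mgh = ½mv_top² + mg(2r)
v_top² = 2g(h − 2r) = 2(9.81)(2.38 − 0.9640) = 27.78
v_top = 5.271 m/s

v = 5.27 m/s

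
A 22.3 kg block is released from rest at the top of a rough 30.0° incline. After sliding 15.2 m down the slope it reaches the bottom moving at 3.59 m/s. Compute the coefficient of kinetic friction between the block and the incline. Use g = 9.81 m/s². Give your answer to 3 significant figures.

μ_k = 0.527

The energy dissipated by friction is the PE lost minus the KE gained:
mgL sinθ = 1662.6 J; ½mv² = 143.70 J
W_f = 1662.6 − 143.70 = 1519 J
μ_k = W_f/(mg cosθ · L) = 1519/(189.5 × 15.2) = 0.5274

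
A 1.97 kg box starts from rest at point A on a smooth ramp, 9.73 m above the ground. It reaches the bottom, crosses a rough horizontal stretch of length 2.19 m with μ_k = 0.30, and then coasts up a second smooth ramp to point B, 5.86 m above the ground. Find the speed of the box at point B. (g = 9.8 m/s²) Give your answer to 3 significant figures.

v = 7.94 m/s

Energy at A: mgh₁ = (1.97)(9.8)(9.73) = 187.85 J
Friction loss: W_f = μ_k mg d = 12.68 J
At B: ½mv² + mgh₂ = mgh₁ − W_f
½mv² = 187.85 − 12.68 − 113.13 = 62.030 J
v = √(2 × 62.030/1.97) = 7.936 m/s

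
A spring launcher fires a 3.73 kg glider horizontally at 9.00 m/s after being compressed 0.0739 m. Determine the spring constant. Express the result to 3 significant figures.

Spring PE at full compression equals KE at release: ½kx² = ½mv²
k = mv²/x² = (3.73)(9.00)²/(0.0739)² = 55323 N/m

k = 55300 N/m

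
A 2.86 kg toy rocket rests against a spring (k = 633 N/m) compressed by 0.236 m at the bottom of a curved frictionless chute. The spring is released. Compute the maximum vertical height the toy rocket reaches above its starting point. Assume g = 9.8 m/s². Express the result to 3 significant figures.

Energy conservation from release to the highest point: ½kx² = mgh
h = kx²/(2mg) = (633)(0.236)²/(2 × 2.86 × 9.8) = 0.6289 m

h = 0.629 m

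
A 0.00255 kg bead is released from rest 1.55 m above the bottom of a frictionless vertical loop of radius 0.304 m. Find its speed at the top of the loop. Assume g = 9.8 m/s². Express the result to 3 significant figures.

v = 4.30 m/s

Energy conservation: mgh = ½mv_top² + mg(2r)
v_top² = 2g(h − 2r) = 2(9.8)(1.55 − 0.6080) = 18.46
v_top = 4.297 m/s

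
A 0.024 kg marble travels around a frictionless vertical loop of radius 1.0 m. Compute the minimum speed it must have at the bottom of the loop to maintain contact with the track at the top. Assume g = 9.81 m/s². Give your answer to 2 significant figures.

v = 7.0 m/s

At the top: mg = mv_top²/r ⇒ v_top² = gr = 9.810 m²/s²
Energy from bottom to top (height 2r): ½mv_bot² = ½mv_top² + mg(2r)
v_bot² = gr + 4gr = 5gr = 49.05
v_bot = √(5gr) = 7.004 m/s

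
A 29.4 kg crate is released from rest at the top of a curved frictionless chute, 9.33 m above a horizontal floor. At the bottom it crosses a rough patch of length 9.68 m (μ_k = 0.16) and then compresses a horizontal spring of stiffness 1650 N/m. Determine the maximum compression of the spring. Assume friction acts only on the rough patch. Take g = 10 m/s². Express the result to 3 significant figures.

x = 1.67 m

Initial energy: E₁ = mgh = (29.4)(10)(9.33) = 2743.0 J
Friction removes W_f = μ_k mg d = (0.16)(29.4)(10)(9.68) = 455.3 J
Energy reaching the spring: E = 2743.0 − 455.3 = 2287.7 J
At max compression ½kx² = E ⇒ x = √(2E/k) = √(2 × 2287.7/1650) = 1.665 m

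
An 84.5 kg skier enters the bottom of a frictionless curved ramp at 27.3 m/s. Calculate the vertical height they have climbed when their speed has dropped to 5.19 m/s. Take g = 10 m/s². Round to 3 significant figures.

h = 35.9 m

Conservation of energy: ½mv₁² = ½mv₂² + mgh
h = (v₁² − v₂²)/(2g) = (27.3² − 5.19²)/(2 × 10) = 35.92 m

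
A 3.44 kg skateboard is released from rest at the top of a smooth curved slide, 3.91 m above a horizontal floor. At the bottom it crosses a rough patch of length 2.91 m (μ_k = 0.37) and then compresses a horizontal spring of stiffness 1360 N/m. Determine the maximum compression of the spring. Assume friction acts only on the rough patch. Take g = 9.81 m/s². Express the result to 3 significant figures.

Initial energy: E₁ = mgh = (3.44)(9.81)(3.91) = 131.95 J
Friction removes W_f = μ_k mg d = (0.37)(3.44)(9.81)(2.91) = 36.33 J
Energy reaching the spring: E = 131.95 − 36.33 = 95.614 J
At max compression ½kx² = E ⇒ x = √(2E/k) = √(2 × 95.614/1360) = 0.3750 m

x = 0.375 m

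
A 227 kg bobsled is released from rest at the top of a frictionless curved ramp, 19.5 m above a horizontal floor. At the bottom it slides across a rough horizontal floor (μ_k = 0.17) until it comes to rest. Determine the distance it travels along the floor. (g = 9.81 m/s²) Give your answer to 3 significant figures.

Energy at the top = energy at the end + work done against friction:
At rest all PE has been dissipated by friction: mgh = μ_k m g d
d = h/μ_k = 19.5/0.17 = 114.7 m

d = 115 m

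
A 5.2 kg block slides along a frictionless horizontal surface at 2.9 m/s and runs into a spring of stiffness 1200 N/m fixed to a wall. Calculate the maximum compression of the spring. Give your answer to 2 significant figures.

Conservation of energy between contact and max compression: ½mv² = ½kx²
x = v√(m/k) = 2.9 × √(5.2/1200) = 0.1909 m

x = 0.19 m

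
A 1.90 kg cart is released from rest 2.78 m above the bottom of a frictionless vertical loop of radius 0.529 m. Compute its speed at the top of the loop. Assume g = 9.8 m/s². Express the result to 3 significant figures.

Energy conservation: mgh = ½mv_top² + mg(2r)
v_top² = 2g(h − 2r) = 2(9.8)(2.78 − 1.058) = 33.75
v_top = 5.810 m/s

v = 5.81 m/s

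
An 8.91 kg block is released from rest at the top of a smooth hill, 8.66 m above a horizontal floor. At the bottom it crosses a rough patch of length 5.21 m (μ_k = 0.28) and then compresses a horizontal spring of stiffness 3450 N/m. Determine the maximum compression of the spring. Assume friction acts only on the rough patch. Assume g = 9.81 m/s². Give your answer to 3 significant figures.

Initial energy: E₁ = mgh = (8.91)(9.81)(8.66) = 756.95 J
Friction removes W_f = μ_k mg d = (0.28)(8.91)(9.81)(5.21) = 127.5 J
Energy reaching the spring: E = 756.95 − 127.5 = 629.44 J
At max compression ½kx² = E ⇒ x = √(2E/k) = √(2 × 629.44/3450) = 0.6041 m

x = 0.604 m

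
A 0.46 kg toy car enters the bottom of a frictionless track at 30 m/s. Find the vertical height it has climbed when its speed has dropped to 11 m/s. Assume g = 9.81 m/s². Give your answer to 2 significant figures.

h = 40 m

Conservation of energy: ½mv₁² = ½mv₂² + mgh
h = (v₁² − v₂²)/(2g) = (30² − 11²)/(2 × 9.81) = 39.70 m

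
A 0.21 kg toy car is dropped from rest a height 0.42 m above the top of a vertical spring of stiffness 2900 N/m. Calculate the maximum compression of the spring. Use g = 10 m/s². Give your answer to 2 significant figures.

Measuring PE from the top of the relaxed spring, at max compression the car has dropped H + x with zero KE, so:
mg(H + x) = ½kx²
½(2900)x² − (0.21)(10)x − (0.21)(10)(0.42) = 0
1450x² − 2.100x − 0.8820 = 0
x = [2.100 + √(4.410 + 5115.6)]/(2 × 1450) = 0.02540 m

x = 0.025 m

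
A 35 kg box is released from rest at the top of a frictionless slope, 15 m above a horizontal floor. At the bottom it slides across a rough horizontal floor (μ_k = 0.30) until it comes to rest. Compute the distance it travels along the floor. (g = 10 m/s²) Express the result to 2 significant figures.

d = 50 m

Applying the work–energy principle:
At rest all PE has been dissipated by friction: mgh = μ_k m g d
d = h/μ_k = 15/0.30 = 50.00 m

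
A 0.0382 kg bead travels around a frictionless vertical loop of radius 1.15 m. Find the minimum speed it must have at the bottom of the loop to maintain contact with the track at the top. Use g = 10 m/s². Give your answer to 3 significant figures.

v = 7.58 m/s

At the top: mg = mv_top²/r ⇒ v_top² = gr = 11.50 m²/s²
Energy from bottom to top (height 2r): ½mv_bot² = ½mv_top² + mg(2r)
v_bot² = gr + 4gr = 5gr = 57.50
v_bot = √(5gr) = 7.583 m/s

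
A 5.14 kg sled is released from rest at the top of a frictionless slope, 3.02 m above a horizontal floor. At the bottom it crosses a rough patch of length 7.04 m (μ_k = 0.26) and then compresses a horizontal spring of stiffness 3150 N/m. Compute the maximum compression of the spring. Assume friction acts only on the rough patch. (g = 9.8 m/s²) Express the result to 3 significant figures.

x = 0.195 m

Initial energy: E₁ = mgh = (5.14)(9.8)(3.02) = 152.12 J
Friction removes W_f = μ_k mg d = (0.26)(5.14)(9.8)(7.04) = 92.20 J
Energy reaching the spring: E = 152.12 − 92.20 = 59.923 J
At max compression ½kx² = E ⇒ x = √(2E/k) = √(2 × 59.923/3150) = 0.1951 m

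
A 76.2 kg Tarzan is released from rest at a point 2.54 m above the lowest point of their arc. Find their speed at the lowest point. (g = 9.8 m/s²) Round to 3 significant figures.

By conservation of mechanical energy, mgh = ½mv²
The mass cancels from both sides.
v = √(2gh) = √(2 × 9.8 × 2.54) = √49.784 = 7.056 m/s

v = 7.06 m/s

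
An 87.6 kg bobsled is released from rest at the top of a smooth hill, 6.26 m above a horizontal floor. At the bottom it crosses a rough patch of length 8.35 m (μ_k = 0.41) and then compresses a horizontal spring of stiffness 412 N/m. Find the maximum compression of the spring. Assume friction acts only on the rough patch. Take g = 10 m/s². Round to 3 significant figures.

x = 3.47 m

Initial energy: E₁ = mgh = (87.6)(10)(6.26) = 5483.8 J
Friction removes W_f = μ_k mg d = (0.41)(87.6)(10)(8.35) = 2999 J
Energy reaching the spring: E = 5483.8 − 2999 = 2484.8 J
At max compression ½kx² = E ⇒ x = √(2E/k) = √(2 × 2484.8/412) = 3.473 m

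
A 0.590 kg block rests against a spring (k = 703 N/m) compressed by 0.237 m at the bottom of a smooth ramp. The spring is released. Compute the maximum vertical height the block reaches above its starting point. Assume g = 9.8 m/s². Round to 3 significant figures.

All spring PE becomes gravitational PE at the highest point: ½kx² = mgh
h = kx²/(2mg) = (703)(0.237)²/(2 × 0.590 × 9.8) = 3.415 m

h = 3.41 m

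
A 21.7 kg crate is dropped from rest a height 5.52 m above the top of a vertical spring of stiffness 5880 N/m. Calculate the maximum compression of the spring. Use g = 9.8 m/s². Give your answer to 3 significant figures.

x = 0.669 m

Measuring PE from the top of the relaxed spring, at max compression the crate has dropped H + x with zero KE, so:
mg(H + x) = ½kx²
½(5880)x² − (21.7)(9.8)x − (21.7)(9.8)(5.52) = 0
2940x² − 212.7x − 1174 = 0
x = [212.7 + √(45224 + 1.3805e+07)]/(2 × 2940) = 0.6691 m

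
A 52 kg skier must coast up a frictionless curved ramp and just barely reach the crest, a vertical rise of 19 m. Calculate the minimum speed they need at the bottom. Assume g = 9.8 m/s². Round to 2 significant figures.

At the top they are momentarily at rest, so all KE converts to PE: ½mv² = mgh
v = √(2gh) = √(2 × 9.8 × 19) = 19.30 m/s

v = 19 m/s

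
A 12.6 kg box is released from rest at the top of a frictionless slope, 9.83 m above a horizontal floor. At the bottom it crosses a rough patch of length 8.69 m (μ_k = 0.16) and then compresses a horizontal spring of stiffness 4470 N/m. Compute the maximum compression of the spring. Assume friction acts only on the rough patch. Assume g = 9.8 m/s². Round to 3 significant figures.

x = 0.683 m

Initial energy: E₁ = mgh = (12.6)(9.8)(9.83) = 1213.8 J
Friction removes W_f = μ_k mg d = (0.16)(12.6)(9.8)(8.69) = 171.7 J
Energy reaching the spring: E = 1213.8 − 171.7 = 1042.1 J
At max compression ½kx² = E ⇒ x = √(2E/k) = √(2 × 1042.1/4470) = 0.6828 m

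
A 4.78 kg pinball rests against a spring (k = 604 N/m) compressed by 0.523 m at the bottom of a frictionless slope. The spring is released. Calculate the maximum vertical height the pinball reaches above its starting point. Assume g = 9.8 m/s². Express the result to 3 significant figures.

h = 1.76 m

Energy conservation from release to the highest point: ½kx² = mgh
h = kx²/(2mg) = (604)(0.523)²/(2 × 4.78 × 9.8) = 1.763 m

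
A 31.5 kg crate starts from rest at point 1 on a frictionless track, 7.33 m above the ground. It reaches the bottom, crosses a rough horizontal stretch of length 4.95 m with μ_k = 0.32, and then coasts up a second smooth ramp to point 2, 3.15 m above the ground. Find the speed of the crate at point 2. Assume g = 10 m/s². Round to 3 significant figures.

Energy at 1: mgh₁ = (31.5)(10)(7.33) = 2308.9 J
Friction loss: W_f = μ_k mg d = 499.0 J
At 2: ½mv² + mgh₂ = mgh₁ − W_f
½mv² = 2308.9 − 499.0 − 992.25 = 817.74 J
v = √(2 × 817.74/31.5) = 7.206 m/s

v = 7.21 m/s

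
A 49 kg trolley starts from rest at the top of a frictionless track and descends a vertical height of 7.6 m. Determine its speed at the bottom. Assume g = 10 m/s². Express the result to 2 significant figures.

By conservation of mechanical energy, mgh = ½mv²
v = √(2gh) = √(2 × 10 × 7.6) = √152.00 = 12.33 m/s

v = 12 m/s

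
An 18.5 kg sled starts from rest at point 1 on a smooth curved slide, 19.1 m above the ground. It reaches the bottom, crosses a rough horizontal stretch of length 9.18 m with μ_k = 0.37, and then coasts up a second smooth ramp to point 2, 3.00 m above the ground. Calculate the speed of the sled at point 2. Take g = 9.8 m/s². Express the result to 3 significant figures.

v = 15.8 m/s

Energy at 1: mgh₁ = (18.5)(9.8)(19.1) = 3462.8 J
Friction loss: W_f = μ_k mg d = 615.8 J
At 2: ½mv² + mgh₂ = mgh₁ − W_f
½mv² = 3462.8 − 615.8 − 543.90 = 2303.1 J
v = √(2 × 2303.1/18.5) = 15.78 m/s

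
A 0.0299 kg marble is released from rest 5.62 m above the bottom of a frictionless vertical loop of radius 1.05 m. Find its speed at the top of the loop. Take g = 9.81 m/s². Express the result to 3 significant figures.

Energy conservation: mgh = ½mv_top² + mg(2r)
v_top² = 2g(h − 2r) = 2(9.81)(5.62 − 2.100) = 69.06
v_top = 8.310 m/s

v = 8.31 m/s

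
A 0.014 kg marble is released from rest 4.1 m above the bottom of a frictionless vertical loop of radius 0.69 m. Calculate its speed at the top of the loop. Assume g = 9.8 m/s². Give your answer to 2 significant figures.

v = 7.3 m/s

Energy conservation: mgh = ½mv_top² + mg(2r)
v_top² = 2g(h − 2r) = 2(9.8)(4.1 − 1.380) = 53.31
v_top = 7.302 m/s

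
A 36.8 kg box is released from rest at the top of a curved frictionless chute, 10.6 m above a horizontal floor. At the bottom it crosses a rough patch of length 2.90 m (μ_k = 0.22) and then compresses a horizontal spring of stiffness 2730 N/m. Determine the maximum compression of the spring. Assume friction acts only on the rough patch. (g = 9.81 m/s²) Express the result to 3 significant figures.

x = 1.62 m

Initial energy: E₁ = mgh = (36.8)(9.81)(10.6) = 3826.7 J
Friction removes W_f = μ_k mg d = (0.22)(36.8)(9.81)(2.90) = 230.3 J
Energy reaching the spring: E = 3826.7 − 230.3 = 3596.4 J
At max compression ½kx² = E ⇒ x = √(2E/k) = √(2 × 3596.4/2730) = 1.623 m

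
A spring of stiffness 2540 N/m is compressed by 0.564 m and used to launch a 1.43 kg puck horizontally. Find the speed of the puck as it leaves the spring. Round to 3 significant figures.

v = 23.8 m/s

Spring PE converts entirely to kinetic energy: ½kx² = ½mv²
v = x√(k/m) = 0.564 × √(2540/1.43) = 23.77 m/s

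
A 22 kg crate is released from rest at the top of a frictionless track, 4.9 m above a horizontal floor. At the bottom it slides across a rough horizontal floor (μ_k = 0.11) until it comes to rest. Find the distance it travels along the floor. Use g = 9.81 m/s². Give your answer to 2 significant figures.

d = 45 m

Energy bookkeeping (friction removes W_f = μ_k N d):
At rest all PE has been dissipated by friction: mgh = μ_k m g d
d = h/μ_k = 4.9/0.11 = 44.55 m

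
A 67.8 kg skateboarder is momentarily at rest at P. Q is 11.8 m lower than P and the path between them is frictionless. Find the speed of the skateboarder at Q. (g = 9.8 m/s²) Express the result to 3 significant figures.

v = 15.2 m/s

Energy conservation between the two points: mgh = ½mv²
v = √(2gh) = √(2 × 9.8 × 11.8) = √231.28 = 15.21 m/s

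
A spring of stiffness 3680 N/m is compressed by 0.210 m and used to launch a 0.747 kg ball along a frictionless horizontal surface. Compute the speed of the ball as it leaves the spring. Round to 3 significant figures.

v = 14.7 m/s

Conservation of energy: ½kx² = ½mv²
v = x√(k/m) = 0.210 × √(3680/0.747) = 14.74 m/s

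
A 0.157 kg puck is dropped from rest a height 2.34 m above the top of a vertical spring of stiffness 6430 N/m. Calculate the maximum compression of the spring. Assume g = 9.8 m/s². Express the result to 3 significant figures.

x = 0.0337 m

Let x be the compression. The total drop is H + x, and the puck is instantaneously at rest at max compression, so energy conservation gives:
mg(H + x) = ½kx²
½(6430)x² − (0.157)(9.8)x − (0.157)(9.8)(2.34) = 0
3215x² − 1.539x − 3.600 = 0
x = [1.539 + √(2.367 + 46300)]/(2 × 3215) = 0.03370 m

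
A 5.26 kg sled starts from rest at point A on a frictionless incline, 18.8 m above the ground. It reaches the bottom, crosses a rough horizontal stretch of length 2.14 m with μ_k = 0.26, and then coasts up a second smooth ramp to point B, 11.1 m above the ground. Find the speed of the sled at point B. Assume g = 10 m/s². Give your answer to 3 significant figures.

Energy at A: mgh₁ = (5.26)(10)(18.8) = 988.88 J
Friction loss: W_f = μ_k mg d = 29.27 J
At B: ½mv² + mgh₂ = mgh₁ − W_f
½mv² = 988.88 − 29.27 − 583.86 = 375.75 J
v = √(2 × 375.75/5.26) = 11.95 m/s

v = 12.0 m/s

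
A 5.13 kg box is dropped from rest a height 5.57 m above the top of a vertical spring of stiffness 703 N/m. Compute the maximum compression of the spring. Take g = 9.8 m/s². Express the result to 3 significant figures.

Measuring PE from the top of the relaxed spring, at max compression the box has dropped H + x with zero KE, so:
mg(H + x) = ½kx²
½(703)x² − (5.13)(9.8)x − (5.13)(9.8)(5.57) = 0
351.5x² − 50.27x − 280.0 = 0
x = [50.27 + √(2527 + 393717)]/(2 × 351.5) = 0.9669 m

x = 0.967 m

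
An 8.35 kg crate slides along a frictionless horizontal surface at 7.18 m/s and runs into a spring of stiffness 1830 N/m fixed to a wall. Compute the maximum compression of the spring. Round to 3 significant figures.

All KE is stored as spring PE at maximum compression: ½mv² = ½kx²
x = v√(m/k) = 7.18 × √(8.35/1830) = 0.4850 m

x = 0.485 m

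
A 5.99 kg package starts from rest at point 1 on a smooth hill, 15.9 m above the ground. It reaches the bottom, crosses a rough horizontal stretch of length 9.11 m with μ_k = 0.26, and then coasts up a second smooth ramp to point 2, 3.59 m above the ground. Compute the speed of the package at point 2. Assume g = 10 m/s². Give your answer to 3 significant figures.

v = 14.1 m/s

Energy at 1: mgh₁ = (5.99)(10)(15.9) = 952.41 J
Friction loss: W_f = μ_k mg d = 141.9 J
At 2: ½mv² + mgh₂ = mgh₁ − W_f
½mv² = 952.41 − 141.9 − 215.04 = 595.49 J
v = √(2 × 595.49/5.99) = 14.10 m/s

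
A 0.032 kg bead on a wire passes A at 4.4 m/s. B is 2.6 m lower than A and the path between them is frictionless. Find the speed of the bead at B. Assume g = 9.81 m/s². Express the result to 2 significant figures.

v = 8.4 m/s

By conservation of mechanical energy, ½mv₀² + mgh = ½mv²
v² = v₀² + 2gh = (4.4)² + 2(9.81)(2.6) = 70.372
v = √70.372 = 8.389 m/s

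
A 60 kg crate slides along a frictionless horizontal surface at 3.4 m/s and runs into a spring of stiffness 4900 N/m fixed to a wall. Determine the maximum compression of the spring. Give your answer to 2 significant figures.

x = 0.38 m

At max compression the crate is momentarily at rest: ½mv² = ½kx²
x = v√(m/k) = 3.4 × √(60/4900) = 0.3762 m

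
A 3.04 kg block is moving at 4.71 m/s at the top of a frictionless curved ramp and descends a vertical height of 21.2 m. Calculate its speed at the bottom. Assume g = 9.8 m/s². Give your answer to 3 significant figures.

v = 20.9 m/s

Mechanical energy is conserved (no friction): ½mv₀² + mgh = ½mv²
The mass cancels from both sides.
v² = v₀² + 2gh = (4.71)² + 2(9.8)(21.2) = 437.70
v = √437.70 = 20.92 m/s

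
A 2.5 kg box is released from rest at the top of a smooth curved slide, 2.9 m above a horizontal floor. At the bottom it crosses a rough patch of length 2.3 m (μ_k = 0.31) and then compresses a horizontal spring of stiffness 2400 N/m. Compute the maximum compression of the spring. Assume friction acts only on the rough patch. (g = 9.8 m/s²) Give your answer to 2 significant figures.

Initial energy: E₁ = mgh = (2.5)(9.8)(2.9) = 71.050 J
Friction removes W_f = μ_k mg d = (0.31)(2.5)(9.8)(2.3) = 17.47 J
Energy reaching the spring: E = 71.050 − 17.47 = 53.581 J
At max compression ½kx² = E ⇒ x = √(2E/k) = √(2 × 53.581/2400) = 0.2113 m

x = 0.21 m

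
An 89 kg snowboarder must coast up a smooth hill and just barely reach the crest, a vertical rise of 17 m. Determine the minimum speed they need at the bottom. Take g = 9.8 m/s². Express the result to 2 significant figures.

v = 18 m/s

At the top they are momentarily at rest, so all KE converts to PE: ½mv² = mgh
v = √(2gh) = √(2 × 9.8 × 17) = 18.25 m/s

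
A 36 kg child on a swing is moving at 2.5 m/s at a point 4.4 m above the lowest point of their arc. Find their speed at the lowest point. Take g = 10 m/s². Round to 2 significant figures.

Mechanical energy is conserved (no friction): ½mv₀² + mgh = ½mv²
v² = v₀² + 2gh = (2.5)² + 2(10)(4.4) = 94.250
v = √94.250 = 9.708 m/s

v = 9.7 m/s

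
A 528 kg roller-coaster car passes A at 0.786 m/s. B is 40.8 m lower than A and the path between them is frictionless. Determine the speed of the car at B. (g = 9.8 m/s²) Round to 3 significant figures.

By conservation of mechanical energy, ½mv₀² + mgh = ½mv²
v² = v₀² + 2gh = (0.786)² + 2(9.8)(40.8) = 800.30
v = √800.30 = 28.29 m/s

v = 28.3 m/s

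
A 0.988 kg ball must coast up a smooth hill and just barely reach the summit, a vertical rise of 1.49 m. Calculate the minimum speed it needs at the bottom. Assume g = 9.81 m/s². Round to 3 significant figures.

At the top it is momentarily at rest, so all KE converts to PE: ½mv² = mgh
v = √(2gh) = √(2 × 9.81 × 1.49) = 5.407 m/s

v = 5.41 m/s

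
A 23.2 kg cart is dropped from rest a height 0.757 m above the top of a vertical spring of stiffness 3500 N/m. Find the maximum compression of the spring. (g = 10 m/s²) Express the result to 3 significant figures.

x = 0.390 m

Take the reference level at the top of the uncompressed spring. At max compression the cart has fallen H + x and is momentarily at rest:
mg(H + x) = ½kx²
½(3500)x² − (23.2)(10)x − (23.2)(10)(0.757) = 0
1750x² − 232.0x − 175.6 = 0
x = [232.0 + √(53824 + 1.2294e+06)]/(2 × 1750) = 0.3899 m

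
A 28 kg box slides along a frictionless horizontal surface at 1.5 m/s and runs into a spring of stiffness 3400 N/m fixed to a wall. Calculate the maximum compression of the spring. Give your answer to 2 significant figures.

x = 0.14 m

At max compression the box is momentarily at rest: ½mv² = ½kx²
x = v√(m/k) = 1.5 × √(28/3400) = 0.1361 m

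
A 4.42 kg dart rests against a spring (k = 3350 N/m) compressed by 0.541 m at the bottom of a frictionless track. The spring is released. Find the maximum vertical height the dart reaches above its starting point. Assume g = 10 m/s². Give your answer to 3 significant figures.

Energy conservation from release to the highest point: ½kx² = mgh
h = kx²/(2mg) = (3350)(0.541)²/(2 × 4.42 × 10) = 11.09 m

h = 11.1 m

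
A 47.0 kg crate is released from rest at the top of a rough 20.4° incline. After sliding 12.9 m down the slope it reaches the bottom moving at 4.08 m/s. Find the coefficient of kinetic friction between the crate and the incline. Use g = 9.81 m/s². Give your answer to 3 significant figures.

μ_k = 0.302

mgh = ½mv² + μ_k (mg cosθ) L, with h = L sinθ
mgL sinθ = 2073.2 J; ½mv² = 391.19 J
W_f = 2073.2 − 391.19 = 1682 J
μ_k = W_f/(mg cosθ · L) = 1682/(432.2 × 12.9) = 0.3017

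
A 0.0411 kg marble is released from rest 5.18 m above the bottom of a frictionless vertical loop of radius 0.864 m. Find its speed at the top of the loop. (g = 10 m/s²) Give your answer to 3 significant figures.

v = 8.31 m/s

Energy conservation: mgh = ½mv_top² + mg(2r)
v_top² = 2g(h − 2r) = 2(10)(5.18 − 1.728) = 69.04
v_top = 8.309 m/s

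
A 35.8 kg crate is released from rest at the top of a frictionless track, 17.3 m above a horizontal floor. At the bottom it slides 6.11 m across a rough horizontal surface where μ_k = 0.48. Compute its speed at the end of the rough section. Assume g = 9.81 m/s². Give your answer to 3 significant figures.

v = 16.8 m/s

Energy at the top = energy at the end + work done against friction:
mgh = ½mv² + μ_k m g d
W_f = μ_k mg d = (0.48)(35.8)(9.81)(6.11) = 1030 J
½mv² = mgh − W_f = 6075.7 − 1030 = 5045.7 J
v = √(2 × 5045.7/35.8) = 16.79 m/s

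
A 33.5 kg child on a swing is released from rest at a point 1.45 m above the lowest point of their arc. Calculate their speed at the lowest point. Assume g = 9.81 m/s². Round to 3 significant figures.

Mechanical energy is conserved (no friction): mgh = ½mv²
The mass cancels from both sides.
v = √(2gh) = √(2 × 9.81 × 1.45) = √28.449 = 5.334 m/s

v = 5.33 m/s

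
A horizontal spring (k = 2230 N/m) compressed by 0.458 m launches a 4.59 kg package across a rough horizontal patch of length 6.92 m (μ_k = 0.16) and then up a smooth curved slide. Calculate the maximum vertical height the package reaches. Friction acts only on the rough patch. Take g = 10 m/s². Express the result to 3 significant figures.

h = 3.99 m

Spring energy: E₀ = ½kx² = ½(2230)(0.458)² = 233.89 J
Friction: W_f = μ_k mg d = (0.16)(4.59)(10)(6.92) = 50.82 J
Energy at base of ramp: E = 233.89 − 50.82 = 183.07 J
At max height all remaining energy is PE: mgh = E ⇒ h = E/(mg) = 183.07/(4.59 × 10) = 3.988 m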